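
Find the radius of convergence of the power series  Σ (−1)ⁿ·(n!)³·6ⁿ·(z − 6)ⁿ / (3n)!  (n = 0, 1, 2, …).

Apply the ratio test: |a_{n+1}| / |a_n| = (n+1)³/[(3n+1)·(3n+2)·(3n+3)] · 6, which tends to 2/9 as n → ∞.
Hence the series converges for |z − 6| < 1/(2/9) = 9/2, so the radius of convergence is 9/2.

R = 9/2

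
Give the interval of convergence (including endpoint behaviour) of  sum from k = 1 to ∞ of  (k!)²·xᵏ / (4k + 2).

{0}

Apply the ratio test: |a_{k+1}| / |a_k| = (k+1)² · (4k + 2)/(4(k+1) + 2), which tends to ∞ as k → ∞.
The terms grow without bound for any x ≠ 0, so R = 0 (convergence only at x = 0).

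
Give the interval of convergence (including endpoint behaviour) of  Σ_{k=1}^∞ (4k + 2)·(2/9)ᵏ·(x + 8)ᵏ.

Apply the ratio test: |a_{k+1}| / |a_k| = [(4(k+1) + 2)/(4k + 2)] · 2/9, which tends to 2/9 as k → ∞.
Hence the series converges for |x + 8| < 1/(2/9) = 9/2, so the radius of convergence is 9/2.
Endpoint x = -7/2: the terms have absolute value of order k, which does not tend to 0, so the series diverges by the divergence test.
Endpoint x = -25/2: the terms have absolute value of order k, which does not tend to 0, so the series diverges by the divergence test.

(-25/2, -7/2)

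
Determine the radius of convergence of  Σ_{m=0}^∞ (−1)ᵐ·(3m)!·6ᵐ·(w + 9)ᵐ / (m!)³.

Ratio test: |a_{m+1}/a_m| = (3m+1)·(3m+2)·(3m+3)/(m+1)³ · 6 → 162 as m → ∞.
The series converges when 162 · |w + 9| < 1, giving R = 1/162.

R = 1/162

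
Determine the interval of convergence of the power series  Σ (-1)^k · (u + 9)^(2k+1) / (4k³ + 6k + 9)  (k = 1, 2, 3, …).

The ratio of consecutive coefficients is (4k³ + 6k + 9)/(4(k+1)³ + 6(k+1) + 9) → 1.
Since the exponent of (u + 9) increases by 2 each term, convergence requires |u + 9|² < 1, hence R = 1.
Endpoint u = -8: the terms are on the order of 1/k³, so the series converges absolutely by comparison with the p-series (p = 3 > 1).
Endpoint u = -10: the series is dominated by a constant times Σ 1/k³, which converges (p = 3 > 1).

[-10, -8]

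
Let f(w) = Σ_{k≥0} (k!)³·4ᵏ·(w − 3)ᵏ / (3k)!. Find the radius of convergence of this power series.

Apply the ratio test: |a_{k+1}| / |a_k| = (k+1)³/[(3k+1)·(3k+2)·(3k+3)] · 4, which tends to 4/27 as k → ∞.
The series converges when 4/27 · |w − 3| < 1, giving R = 27/4.

R = 27/4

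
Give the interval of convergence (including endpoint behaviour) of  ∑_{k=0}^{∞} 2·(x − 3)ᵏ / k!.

The ratio of consecutive coefficients is 2/2 · 1/(k+1) → 0.
The limit is 0, so the series converges for all x; R = ∞.

(−∞, ∞)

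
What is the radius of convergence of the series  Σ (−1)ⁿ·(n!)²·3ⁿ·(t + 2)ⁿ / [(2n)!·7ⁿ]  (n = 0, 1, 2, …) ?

Apply the ratio test: |a_{n+1}| / |a_n| = (n+1)²/[(2n+1)·(2n+2)] · 3/7, which tends to 3/28 as n → ∞.
Convergence for |t + 2| · 3/28 < 1, i.e. |t + 2| < 28/3. So R = 28/3.

R = 28/3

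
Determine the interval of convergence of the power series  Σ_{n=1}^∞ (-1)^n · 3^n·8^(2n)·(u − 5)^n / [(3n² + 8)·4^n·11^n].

[229/48, 251/48]

The ratio of consecutive coefficients is [(3n² + 8)/(3(n+1)² + 8)] · 3·64/(4·11) → 48/11.
Convergence for |u − 5| · 48/11 < 1, i.e. |u − 5| < 11/48. So R = 11/48.
When u = 251/48, the series is dominated by a constant times Σ 1/n², which converges (p = 2 > 1).
Endpoint u = 229/48: the series is dominated by a constant times Σ 1/n², which converges (p = 2 > 1).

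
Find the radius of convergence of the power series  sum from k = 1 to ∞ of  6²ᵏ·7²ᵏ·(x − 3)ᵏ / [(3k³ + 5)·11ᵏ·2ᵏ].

R = 11/882

Ratio test: |a_{k+1}/a_k| = [(3k³ + 5)/(3(k+1)³ + 5)] · 36·49/(11·2) → 882/11 as k → ∞.
Hence the series converges for |x − 3| < 1/(882/11) = 11/882, so the radius of convergence is 11/882.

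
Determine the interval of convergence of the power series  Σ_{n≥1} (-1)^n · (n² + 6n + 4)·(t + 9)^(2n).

The ratio of consecutive coefficients is ((n+1)² + 6(n+1) + 4)/(n² + 6n + 4) → 1.
Since the exponent of (t + 9) increases by 2 each term, convergence requires |t + 9|² < 1, hence R = 1.
When t = -8, the n-th term does not approach 0; divergence by the term test.
Endpoint t = -10: the n-th term does not approach 0; divergence by the term test.

(-10, -8)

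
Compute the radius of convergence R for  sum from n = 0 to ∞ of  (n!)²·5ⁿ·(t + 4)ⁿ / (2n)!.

R = 4/5

Apply the ratio test: |a_{n+1}| / |a_n| = (n+1)²/[(2n+1)·(2n+2)] · 5, which tends to 5/4 as n → ∞.
Convergence for |t + 4| · 5/4 < 1, i.e. |t + 4| < 4/5. So R = 4/5.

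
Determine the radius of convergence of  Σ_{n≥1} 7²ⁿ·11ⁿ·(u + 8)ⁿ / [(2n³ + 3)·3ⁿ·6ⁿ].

The ratio of consecutive coefficients is [(2n³ + 3)/(2(n+1)³ + 3)] · 49·11/(3·6) → 539/18.
Convergence for |u + 8| · 539/18 < 1, i.e. |u + 8| < 18/539. So R = 18/539.

R = 18/539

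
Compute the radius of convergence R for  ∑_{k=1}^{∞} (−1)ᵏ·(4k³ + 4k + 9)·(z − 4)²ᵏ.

Apply the ratio test: |a_{k+1}| / |a_k| = (4(k+1)³ + 4(k+1) + 9)/(4k³ + 4k + 9), which tends to 1 as k → ∞.
Successive powers of (z − 4) differ by 2, so the series converges when |z − 4|² · 1 < 1, i.e. |z − 4| < √(1) = 1. So R = 1.

R = 1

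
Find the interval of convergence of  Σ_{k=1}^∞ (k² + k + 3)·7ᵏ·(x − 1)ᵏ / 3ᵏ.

Ratio test: |a_{k+1}/a_k| = [((k+1)² + (k+1) + 3)/(k² + k + 3)] · 7/3 → 7/3 as k → ∞.
Convergence for |x − 1| · 7/3 < 1, i.e. |x − 1| < 3/7. So R = 3/7.
Endpoint x = 10/7: the terms have absolute value of order k², which does not tend to 0, so the series diverges by the divergence test.
At x = 4/7: the k-th term does not approach 0; divergence by the term test.

(4/7, 10/7)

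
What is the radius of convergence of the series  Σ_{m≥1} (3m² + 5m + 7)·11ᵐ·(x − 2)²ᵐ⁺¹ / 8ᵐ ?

The ratio of consecutive coefficients is [(3(m+1)² + 5(m+1) + 7)/(3m² + 5m + 7)] · 11/8 → 11/8.
Successive powers of (x − 2) differ by 2, so the series converges when |x − 2|² · 11/8 < 1, i.e. |x − 2| < √(8/11). So R = 2√22/11.

R = 2√22/11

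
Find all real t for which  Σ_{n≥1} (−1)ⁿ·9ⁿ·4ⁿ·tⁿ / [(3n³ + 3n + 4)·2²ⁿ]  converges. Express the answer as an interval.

[-1/9, 1/9]

The ratio of consecutive coefficients is [(3n³ + 3n + 4)/(3(n+1)³ + 3(n+1) + 4)] · 9·4/4 → 9.
Hence the series converges for |t| < 1/(9) = 1/9, so the radius of convergence is 1/9.
At t = 1/9: absolute convergence follows by limit comparison with Σ 1/n³.
Check t = -1/9: the series is dominated by a constant times Σ 1/n³, which converges (p = 3 > 1).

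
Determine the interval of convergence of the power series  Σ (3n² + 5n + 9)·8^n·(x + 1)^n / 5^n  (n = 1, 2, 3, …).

(-13/8, -3/8)

By the ratio test, |a_{n+1}/a_n| = [(3(n+1)² + 5(n+1) + 9)/(3n² + 5n + 9)] · 8/5 → 8/5.
The series converges when 8/5 · |x + 1| < 1, giving R = 5/8.
Endpoint x = -3/8: the terms do not tend to 0, so the series diverges.
Endpoint x = -13/8: the terms do not tend to 0, so the series diverges.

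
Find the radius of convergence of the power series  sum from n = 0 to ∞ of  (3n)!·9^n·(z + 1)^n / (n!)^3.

R = 1/243

The ratio of consecutive coefficients is (3n+1)·(3n+2)·(3n+3)/(n+1)³ · 9 → 243.
The series converges when 243 · |z + 1| < 1, giving R = 1/243.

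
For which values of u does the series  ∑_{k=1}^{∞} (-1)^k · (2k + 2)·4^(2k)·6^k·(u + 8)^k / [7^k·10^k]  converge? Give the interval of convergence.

Ratio test: |a_{k+1}/a_k| = [(2(k+1) + 2)/(2k + 2)] · 16·6/(7·10) → 48/35 as k → ∞.
Convergence for |u + 8| · 48/35 < 1, i.e. |u + 8| < 35/48. So R = 35/48.
Endpoint u = -349/48: the terms have absolute value of order k, which does not tend to 0, so the series diverges by the divergence test.
When u = -419/48, the terms have absolute value of order k, which does not tend to 0, so the series diverges by the divergence test.

(-419/48, -349/48)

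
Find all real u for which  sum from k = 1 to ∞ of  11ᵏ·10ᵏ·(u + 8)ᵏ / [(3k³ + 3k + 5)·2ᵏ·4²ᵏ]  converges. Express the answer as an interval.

[-456/55, -424/55]

The ratio of consecutive coefficients is [(3k³ + 3k + 5)/(3(k+1)³ + 3(k+1) + 5)] · 11·10/(2·16) → 55/16.
Thus R = 1/(55/16) = 16/55.
At u = -424/55: the terms are on the order of 1/k³, so the series converges absolutely by comparison with the p-series (p = 3 > 1).
At u = -456/55: the terms are on the order of 1/k³, so the series converges absolutely by comparison with the p-series (p = 3 > 1).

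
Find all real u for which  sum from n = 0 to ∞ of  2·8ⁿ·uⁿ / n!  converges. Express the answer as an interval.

Ratio test: |a_{n+1}/a_n| = 2/2 · 8 · 1/(n+1) → 0 as n → ∞.
Since the limit is 0 < 1 for every u, the series converges on all of ℝ and R = ∞.

(−∞, ∞)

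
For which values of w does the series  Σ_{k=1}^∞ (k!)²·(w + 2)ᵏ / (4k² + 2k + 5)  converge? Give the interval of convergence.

The ratio of consecutive coefficients is (k+1)² · (4k² + 2k + 5)/(4(k+1)² + 2(k+1) + 5) → ∞.
Since the ratio → ∞, the series diverges for every w ≠ -2, and R = 0.

{-2}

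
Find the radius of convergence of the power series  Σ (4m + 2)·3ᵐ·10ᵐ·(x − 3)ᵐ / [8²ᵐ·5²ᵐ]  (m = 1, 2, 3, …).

Ratio test: |a_{m+1}/a_m| = [(4(m+1) + 2)/(4m + 2)] · 3·10/(64·25) → 3/160 as m → ∞.
Thus R = 1/(3/160) = 160/3.

R = 160/3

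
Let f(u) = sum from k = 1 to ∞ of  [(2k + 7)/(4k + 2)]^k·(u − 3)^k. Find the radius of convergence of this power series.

Root test: |a_k|^(1/k) = (2k + 7)/(4k + 2) → 1/2.
Thus R = 1/(1/2) = 2.

R = 2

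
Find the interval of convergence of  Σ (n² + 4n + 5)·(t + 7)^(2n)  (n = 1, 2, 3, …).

(-8, -6)

Apply the ratio test: |a_{n+1}| / |a_n| = ((n+1)² + 4(n+1) + 5)/(n² + 4n + 5), which tends to 1 as n → ∞.
Since the exponent of (t + 7) increases by 2 each term, convergence requires |t + 7|² < 1, hence R = 1.
When t = -6, the terms have absolute value of order n², which does not tend to 0, so the series diverges by the divergence test.
Check t = -8: the terms do not tend to 0, so the series diverges.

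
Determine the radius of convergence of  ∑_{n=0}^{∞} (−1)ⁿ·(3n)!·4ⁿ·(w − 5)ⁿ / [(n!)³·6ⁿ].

Apply the ratio test: |a_{n+1}| / |a_n| = (3n+1)·(3n+2)·(3n+3)/(n+1)³ · 4/6, which tends to 18 as n → ∞.
Convergence for |w − 5| · 18 < 1, i.e. |w − 5| < 1/18. So R = 1/18.

R = 1/18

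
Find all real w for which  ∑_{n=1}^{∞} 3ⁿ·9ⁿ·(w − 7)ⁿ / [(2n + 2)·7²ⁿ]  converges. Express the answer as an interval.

By the ratio test, |a_{n+1}/a_n| = [(2n + 2)/(2(n+1) + 2)] · 3·9/49 → 27/49.
Thus R = 1/(27/49) = 49/27.
When w = 238/27, the terms behave like c/n; limit comparison with the harmonic series gives divergence.
At w = 140/27: convergence follows from the alternating series test (terms decrease monotonically to 0).

[140/27, 238/27)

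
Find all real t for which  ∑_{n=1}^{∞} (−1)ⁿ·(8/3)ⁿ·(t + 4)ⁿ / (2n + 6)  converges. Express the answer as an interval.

(-35/8, -29/8]

The ratio of consecutive coefficients is [(2n + 6)/(2(n+1) + 6)] · 8/3 → 8/3.
Hence the series converges for |t + 4| < 1/(8/3) = 3/8, so the radius of convergence is 3/8.
Check t = -29/8: the terms alternate in sign and decrease monotonically to 0 in absolute value (size ~ c/n), so the alternating series test gives convergence.
At t = -35/8: the terms are asymptotic to a nonzero constant times 1/n, so the series diverges by limit comparison with Σ 1/n.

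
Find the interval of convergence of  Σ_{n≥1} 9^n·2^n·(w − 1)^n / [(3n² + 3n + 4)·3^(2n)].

Apply the ratio test: |a_{n+1}| / |a_n| = [(3n² + 3n + 4)/(3(n+1)² + 3(n+1) + 4)] · 9·2/9, which tends to 2 as n → ∞.
Convergence for |w − 1| · 2 < 1, i.e. |w − 1| < 1/2. So R = 1/2.
At w = 3/2: absolute convergence follows by limit comparison with Σ 1/n².
When w = 1/2, the series is dominated by a constant times Σ 1/n², which converges (p = 2 > 1).

[1/2, 3/2]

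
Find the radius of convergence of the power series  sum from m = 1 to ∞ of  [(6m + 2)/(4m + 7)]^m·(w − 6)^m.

R = 2/3

By the Cauchy root test, |a_m|^(1/m) = (6m + 2)/(4m + 7) → 3/2.
The series converges when 3/2 · |w − 6| < 1, giving R = 2/3.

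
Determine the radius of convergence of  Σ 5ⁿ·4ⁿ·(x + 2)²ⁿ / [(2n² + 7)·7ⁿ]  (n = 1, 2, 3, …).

R = √35/10

Ratio test: |a_{n+1}/a_n| = [(2n² + 7)/(2(n+1)² + 7)] · 5·4/7 → 20/7 as n → ∞.
Successive powers of (x + 2) differ by 2, so the series converges when |x + 2|² · 20/7 < 1, i.e. |x + 2| < √(7/20). So R = √35/10.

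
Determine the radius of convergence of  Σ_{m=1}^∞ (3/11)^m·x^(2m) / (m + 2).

The ratio of consecutive coefficients is [(m + 2)/((m+1) + 2)] · 3/11 → 3/11.
Successive powers of x differ by 2, so the series converges when |x|² · 3/11 < 1, i.e. |x| < √(11/3). So R = √33/3.

R = √33/3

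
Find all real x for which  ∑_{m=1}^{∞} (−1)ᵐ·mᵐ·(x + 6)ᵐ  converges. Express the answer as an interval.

Applying the root test, |a_m|^(1/m) = m → ∞.
The root grows without bound, so R = 0 (convergence only at x = -6).

{-6}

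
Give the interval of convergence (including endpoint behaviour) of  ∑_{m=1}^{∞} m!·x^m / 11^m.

Ratio test: |a_{m+1}/a_m| = (m+1) · 1/11 → ∞ as m → ∞.
The terms grow without bound for any x ≠ 0, so R = 0 (convergence only at x = 0).

{0}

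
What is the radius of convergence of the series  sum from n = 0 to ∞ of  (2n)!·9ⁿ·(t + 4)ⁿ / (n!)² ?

R = 1/36

By the ratio test, |a_{n+1}/a_n| = (2n+1)·(2n+2)/(n+1)² · 9 → 36.
The series converges when 36 · |t + 4| < 1, giving R = 1/36.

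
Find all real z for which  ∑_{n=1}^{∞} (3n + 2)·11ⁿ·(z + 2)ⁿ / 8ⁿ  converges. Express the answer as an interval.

(-30/11, -14/11)

Ratio test: |a_{n+1}/a_n| = [(3(n+1) + 2)/(3n + 2)] · 11/8 → 11/8 as n → ∞.
The series converges when 11/8 · |z + 2| < 1, giving R = 8/11.
Check z = -14/11: the n-th term does not approach 0; divergence by the term test.
Check z = -30/11: the terms have absolute value of order n, which does not tend to 0, so the series diverges by the divergence test.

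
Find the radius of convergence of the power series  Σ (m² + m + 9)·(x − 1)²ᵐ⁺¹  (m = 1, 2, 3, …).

R = 1

By the ratio test, |a_{m+1}/a_m| = ((m+1)² + (m+1) + 9)/(m² + m + 9) → 1.
Successive powers of (x − 1) differ by 2, so the series converges when |x − 1|² · 1 < 1, i.e. |x − 1| < √(1) = 1. So R = 1.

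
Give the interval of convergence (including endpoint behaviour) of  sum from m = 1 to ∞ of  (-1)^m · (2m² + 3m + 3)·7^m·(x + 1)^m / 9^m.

(-16/7, 2/7)

The ratio of consecutive coefficients is [(2(m+1)² + 3(m+1) + 3)/(2m² + 3m + 3)] · 7/9 → 7/9.
Thus R = 1/(7/9) = 9/7.
Endpoint x = 2/7: the terms have absolute value of order m², which does not tend to 0, so the series diverges by the divergence test.
Endpoint x = -16/7: the m-th term does not approach 0; divergence by the term test.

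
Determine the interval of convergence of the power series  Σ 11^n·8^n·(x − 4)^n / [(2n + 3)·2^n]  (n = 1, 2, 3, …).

Ratio test: |a_{n+1}/a_n| = [(2n + 3)/(2(n+1) + 3)] · 11·8/2 → 44 as n → ∞.
The series converges when 44 · |x − 4| < 1, giving R = 1/44.
Check x = 177/44: the terms are asymptotic to a nonzero constant times 1/n, so the series diverges by limit comparison with Σ 1/n.
At x = 175/44: the terms alternate in sign and decrease monotonically to 0 in absolute value (size ~ c/n), so the alternating series test gives convergence.

[175/44, 177/44)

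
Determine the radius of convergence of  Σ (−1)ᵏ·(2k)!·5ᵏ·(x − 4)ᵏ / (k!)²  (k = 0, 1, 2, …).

The ratio of consecutive coefficients is (2k+1)·(2k+2)/(k+1)² · 5 → 20.
Thus R = 1/(20) = 1/20.

R = 1/20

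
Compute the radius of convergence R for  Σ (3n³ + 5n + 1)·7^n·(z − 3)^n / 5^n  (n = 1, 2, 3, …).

R = 5/7

Apply the ratio test: |a_{n+1}| / |a_n| = [(3(n+1)³ + 5(n+1) + 1)/(3n³ + 5n + 1)] · 7/5, which tends to 7/5 as n → ∞.
Hence the series converges for |z − 3| < 1/(7/5) = 5/7, so the radius of convergence is 5/7.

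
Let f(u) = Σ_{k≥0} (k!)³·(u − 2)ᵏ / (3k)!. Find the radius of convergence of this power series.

By the ratio test, |a_{k+1}/a_k| = (k+1)³/[(3k+1)·(3k+2)·(3k+3)] → 1/27.
Hence the series converges for |u − 2| < 1/(1/27) = 27, so the radius of convergence is 27.

R = 27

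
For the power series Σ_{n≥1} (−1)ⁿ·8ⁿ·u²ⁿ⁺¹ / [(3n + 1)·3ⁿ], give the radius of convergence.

R = √6/4

Ratio test: |a_{n+1}/a_n| = [(3n + 1)/(3(n+1) + 1)] · 8/3 → 8/3 as n → ∞.
Successive powers of u differ by 2, so the series converges when |u|² · 8/3 < 1, i.e. |u| < √(3/8). So R = √6/4.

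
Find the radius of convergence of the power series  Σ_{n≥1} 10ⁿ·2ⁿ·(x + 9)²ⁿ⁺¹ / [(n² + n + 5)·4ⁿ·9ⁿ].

By the ratio test, |a_{n+1}/a_n| = [(n² + n + 5)/((n+1)² + (n+1) + 5)] · 10·2/(4·9) → 5/9.
Since the exponent of (x + 9) increases by 2 each term, convergence requires |x + 9|² < 9/5, hence R = 3√5/5.

R = 3√5/5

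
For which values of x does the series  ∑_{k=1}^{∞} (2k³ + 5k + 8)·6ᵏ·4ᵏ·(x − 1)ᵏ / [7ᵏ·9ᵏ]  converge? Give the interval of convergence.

(-13/8, 29/8)

The ratio of consecutive coefficients is [(2(k+1)³ + 5(k+1) + 8)/(2k³ + 5k + 8)] · 6·4/(7·9) → 8/21.
Hence the series converges for |x − 1| < 1/(8/21) = 21/8, so the radius of convergence is 21/8.
Endpoint x = 29/8: the terms do not tend to 0, so the series diverges.
Endpoint x = -13/8: the k-th term does not approach 0; divergence by the term test.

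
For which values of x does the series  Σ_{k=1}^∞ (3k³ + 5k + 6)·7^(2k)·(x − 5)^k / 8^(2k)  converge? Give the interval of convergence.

The ratio of consecutive coefficients is [(3(k+1)³ + 5(k+1) + 6)/(3k³ + 5k + 6)] · 49/64 → 49/64.
Convergence for |x − 5| · 49/64 < 1, i.e. |x − 5| < 64/49. So R = 64/49.
When x = 309/49, the k-th term does not approach 0; divergence by the term test.
At x = 181/49: the terms do not tend to 0, so the series diverges.

(181/49, 309/49)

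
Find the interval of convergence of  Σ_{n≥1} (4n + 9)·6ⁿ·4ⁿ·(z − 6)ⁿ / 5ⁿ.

(139/24, 149/24)

By the ratio test, |a_{n+1}/a_n| = [(4(n+1) + 9)/(4n + 9)] · 6·4/5 → 24/5.
The series converges when 24/5 · |z − 6| < 1, giving R = 5/24.
At z = 149/24: the n-th term does not approach 0; divergence by the term test.
Endpoint z = 139/24: the terms have absolute value of order n, which does not tend to 0, so the series diverges by the divergence test.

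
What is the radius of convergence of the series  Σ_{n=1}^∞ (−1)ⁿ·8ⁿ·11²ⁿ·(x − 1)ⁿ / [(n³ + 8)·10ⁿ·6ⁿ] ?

R = 15/242

Ratio test: |a_{n+1}/a_n| = [(n³ + 8)/((n+1)³ + 8)] · 8·121/(10·6) → 242/15 as n → ∞.
Convergence for |x − 1| · 242/15 < 1, i.e. |x − 1| < 15/242. So R = 15/242.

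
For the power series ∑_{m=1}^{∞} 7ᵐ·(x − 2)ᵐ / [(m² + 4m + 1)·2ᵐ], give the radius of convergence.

By the ratio test, |a_{m+1}/a_m| = [(m² + 4m + 1)/((m+1)² + 4(m+1) + 1)] · 7/2 → 7/2.
The series converges when 7/2 · |x − 2| < 1, giving R = 2/7.

R = 2/7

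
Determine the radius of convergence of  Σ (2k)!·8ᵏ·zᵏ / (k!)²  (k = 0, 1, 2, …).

Apply the ratio test: |a_{k+1}| / |a_k| = (2k+1)·(2k+2)/(k+1)² · 8, which tends to 32 as k → ∞.
Thus R = 1/(32) = 1/32.

R = 1/32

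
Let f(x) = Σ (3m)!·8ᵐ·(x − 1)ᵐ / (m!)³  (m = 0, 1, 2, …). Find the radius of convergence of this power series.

Apply the ratio test: |a_{m+1}| / |a_m| = (3m+1)·(3m+2)·(3m+3)/(m+1)³ · 8, which tends to 216 as m → ∞.
Thus R = 1/(216) = 1/216.

R = 1/216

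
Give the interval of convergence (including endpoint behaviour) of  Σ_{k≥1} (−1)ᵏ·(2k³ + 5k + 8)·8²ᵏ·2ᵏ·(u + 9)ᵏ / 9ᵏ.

(-1161/128, -1143/128)

Ratio test: |a_{k+1}/a_k| = [(2(k+1)³ + 5(k+1) + 8)/(2k³ + 5k + 8)] · 64·2/9 → 128/9 as k → ∞.
Convergence for |u + 9| · 128/9 < 1, i.e. |u + 9| < 9/128. So R = 9/128.
When u = -1143/128, the k-th term does not approach 0; divergence by the term test.
When u = -1161/128, the terms do not tend to 0, so the series diverges.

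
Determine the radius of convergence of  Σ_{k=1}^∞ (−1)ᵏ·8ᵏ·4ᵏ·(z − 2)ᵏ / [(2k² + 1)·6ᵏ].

R = 3/16

Ratio test: |a_{k+1}/a_k| = [(2k² + 1)/(2(k+1)² + 1)] · 8·4/6 → 16/3 as k → ∞.
The series converges when 16/3 · |z − 2| < 1, giving R = 3/16.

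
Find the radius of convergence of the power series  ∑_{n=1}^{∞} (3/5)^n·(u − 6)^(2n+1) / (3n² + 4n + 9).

R = √15/3

By the ratio test, |a_{n+1}/a_n| = [(3n² + 4n + 9)/(3(n+1)² + 4(n+1) + 9)] · 3/5 → 3/5.
Since the exponent of (u − 6) increases by 2 each term, convergence requires |u − 6|² < 5/3, hence R = √15/3.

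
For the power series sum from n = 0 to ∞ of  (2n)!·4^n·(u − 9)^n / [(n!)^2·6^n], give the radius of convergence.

R = 3/8

The ratio of consecutive coefficients is (2n+1)·(2n+2)/(n+1)² · 4/6 → 8/3.
Hence the series converges for |u − 9| < 1/(8/3) = 3/8, so the radius of convergence is 3/8.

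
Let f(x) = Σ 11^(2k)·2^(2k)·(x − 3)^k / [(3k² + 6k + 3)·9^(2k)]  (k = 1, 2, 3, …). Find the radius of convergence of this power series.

By the ratio test, |a_{k+1}/a_k| = [(3k² + 6k + 3)/(3(k+1)² + 6(k+1) + 3)] · 121·4/81 → 484/81.
The series converges when 484/81 · |x − 3| < 1, giving R = 81/484.

R = 81/484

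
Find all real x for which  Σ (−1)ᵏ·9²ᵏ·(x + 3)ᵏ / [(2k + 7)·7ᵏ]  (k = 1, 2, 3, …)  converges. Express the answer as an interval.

(-250/81, -236/81]

Ratio test: |a_{k+1}/a_k| = [(2k + 7)/(2(k+1) + 7)] · 81/7 → 81/7 as k → ∞.
Convergence for |x + 3| · 81/7 < 1, i.e. |x + 3| < 7/81. So R = 7/81.
At x = -236/81: convergence follows from the alternating series test (terms decrease monotonically to 0).
Endpoint x = -250/81: the terms are asymptotic to a nonzero constant times 1/k, so the series diverges by limit comparison with Σ 1/k.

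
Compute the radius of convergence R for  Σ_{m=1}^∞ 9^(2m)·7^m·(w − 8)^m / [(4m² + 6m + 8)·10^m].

By the ratio test, |a_{m+1}/a_m| = [(4m² + 6m + 8)/(4(m+1)² + 6(m+1) + 8)] · 81·7/10 → 567/10.
Thus R = 1/(567/10) = 10/567.

R = 10/567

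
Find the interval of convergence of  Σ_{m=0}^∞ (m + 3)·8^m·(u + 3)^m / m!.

The ratio of consecutive coefficients is ((m+1) + 3)/(m + 3) · 8 · 1/(m+1) → 0.
The ratio tends to 0 regardless of u, hence R = ∞.

(−∞, ∞)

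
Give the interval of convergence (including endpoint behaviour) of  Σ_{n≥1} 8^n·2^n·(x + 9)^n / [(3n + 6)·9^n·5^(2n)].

[-369/16, 81/16)

Apply the ratio test: |a_{n+1}| / |a_n| = [(3n + 6)/(3(n+1) + 6)] · 8·2/(9·25), which tends to 16/225 as n → ∞.
Thus R = 1/(16/225) = 225/16.
Endpoint x = 81/16: the terms behave like c/n; limit comparison with the harmonic series gives divergence.
Check x = -369/16: the terms alternate in sign and decrease monotonically to 0 in absolute value (size ~ c/n), so the alternating series test gives convergence.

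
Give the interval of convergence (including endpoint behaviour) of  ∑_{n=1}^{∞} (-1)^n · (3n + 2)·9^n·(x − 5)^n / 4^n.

Ratio test: |a_{n+1}/a_n| = [(3(n+1) + 2)/(3n + 2)] · 9/4 → 9/4 as n → ∞.
The series converges when 9/4 · |x − 5| < 1, giving R = 4/9.
Check x = 49/9: the terms have absolute value of order n, which does not tend to 0, so the series diverges by the divergence test.
Check x = 41/9: the terms have absolute value of order n, which does not tend to 0, so the series diverges by the divergence test.

(41/9, 49/9)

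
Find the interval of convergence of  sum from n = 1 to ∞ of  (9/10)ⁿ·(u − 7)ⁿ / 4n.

The ratio of consecutive coefficients is [4n/4(n+1)] · 9/10 → 9/10.
Hence the series converges for |u − 7| < 1/(9/10) = 10/9, so the radius of convergence is 10/9.
Check u = 73/9: comparison with the harmonic series Σ 1/n shows the series diverges.
When u = 53/9, the terms alternate in sign and decrease monotonically to 0 in absolute value (size ~ c/n), so the alternating series test gives convergence.

[53/9, 73/9)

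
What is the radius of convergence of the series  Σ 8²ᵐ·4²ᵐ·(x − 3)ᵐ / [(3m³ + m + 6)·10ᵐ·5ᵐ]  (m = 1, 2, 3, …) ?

By the ratio test, |a_{m+1}/a_m| = [(3m³ + m + 6)/(3(m+1)³ + (m+1) + 6)] · 64·16/(10·5) → 512/25.
Convergence for |x − 3| · 512/25 < 1, i.e. |x − 3| < 25/512. So R = 25/512.

R = 25/512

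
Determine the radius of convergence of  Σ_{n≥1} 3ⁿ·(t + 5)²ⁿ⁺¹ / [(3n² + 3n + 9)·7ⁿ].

R = √21/3

Ratio test: |a_{n+1}/a_n| = [(3n² + 3n + 9)/(3(n+1)² + 3(n+1) + 9)] · 3/7 → 3/7 as n → ∞.
Successive powers of (t + 5) differ by 2, so the series converges when |t + 5|² · 3/7 < 1, i.e. |t + 5| < √(7/3). So R = √21/3.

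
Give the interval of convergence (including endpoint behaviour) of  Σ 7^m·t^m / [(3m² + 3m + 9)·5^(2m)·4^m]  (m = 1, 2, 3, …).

[-100/7, 100/7]

Apply the ratio test: |a_{m+1}| / |a_m| = [(3m² + 3m + 9)/(3(m+1)² + 3(m+1) + 9)] · 7/(25·4), which tends to 7/100 as m → ∞.
Hence the series converges for |t| < 1/(7/100) = 100/7, so the radius of convergence is 100/7.
When t = 100/7, the series is dominated by a constant times Σ 1/m², which converges (p = 2 > 1).
At t = -100/7: absolute convergence follows by limit comparison with Σ 1/m².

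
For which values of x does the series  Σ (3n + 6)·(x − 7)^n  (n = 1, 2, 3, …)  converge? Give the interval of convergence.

(6, 8)

Apply the ratio test: |a_{n+1}| / |a_n| = (3(n+1) + 6)/(3n + 6), which tends to 1 as n → ∞.
So the series converges when |x − 7| < 1 and diverges when |x − 7| > 1; R = 1.
At x = 8: the terms have absolute value of order n, which does not tend to 0, so the series diverges by the divergence test.
Endpoint x = 6: the terms have absolute value of order n, which does not tend to 0, so the series diverges by the divergence test.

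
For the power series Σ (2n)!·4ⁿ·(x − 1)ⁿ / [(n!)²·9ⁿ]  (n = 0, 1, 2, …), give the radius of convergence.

Ratio test: |a_{n+1}/a_n| = (2n+1)·(2n+2)/(n+1)² · 4/9 → 16/9 as n → ∞.
Convergence for |x − 1| · 16/9 < 1, i.e. |x − 1| < 9/16. So R = 9/16.

R = 9/16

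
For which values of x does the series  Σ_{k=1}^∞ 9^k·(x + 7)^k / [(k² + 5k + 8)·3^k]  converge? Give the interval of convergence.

[-22/3, -20/3]

Ratio test: |a_{k+1}/a_k| = [(k² + 5k + 8)/((k+1)² + 5(k+1) + 8)] · 9/3 → 3 as k → ∞.
Convergence for |x + 7| · 3 < 1, i.e. |x + 7| < 1/3. So R = 1/3.
Check x = -20/3: absolute convergence follows by limit comparison with Σ 1/k².
Check x = -22/3: absolute convergence follows by limit comparison with Σ 1/k².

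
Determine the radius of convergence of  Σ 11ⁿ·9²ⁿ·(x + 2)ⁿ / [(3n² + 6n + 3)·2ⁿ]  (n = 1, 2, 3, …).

By the ratio test, |a_{n+1}/a_n| = [(3n² + 6n + 3)/(3(n+1)² + 6(n+1) + 3)] · 11·81/2 → 891/2.
Thus R = 1/(891/2) = 2/891.

R = 2/891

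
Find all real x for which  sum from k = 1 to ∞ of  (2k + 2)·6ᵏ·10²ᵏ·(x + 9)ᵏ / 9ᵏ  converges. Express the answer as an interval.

(-1803/200, -1797/200)

The ratio of consecutive coefficients is [(2(k+1) + 2)/(2k + 2)] · 6·100/9 → 200/3.
Convergence for |x + 9| · 200/3 < 1, i.e. |x + 9| < 3/200. So R = 3/200.
Endpoint x = -1797/200: the k-th term does not approach 0; divergence by the term test.
When x = -1803/200, the terms have absolute value of order k, which does not tend to 0, so the series diverges by the divergence test.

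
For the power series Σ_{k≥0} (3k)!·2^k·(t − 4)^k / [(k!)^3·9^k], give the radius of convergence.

Ratio test: |a_{k+1}/a_k| = (3k+1)·(3k+2)·(3k+3)/(k+1)³ · 2/9 → 6 as k → ∞.
The series converges when 6 · |t − 4| < 1, giving R = 1/6.

R = 1/6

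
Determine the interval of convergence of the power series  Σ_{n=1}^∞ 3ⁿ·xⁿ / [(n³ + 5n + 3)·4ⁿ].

The ratio of consecutive coefficients is [(n³ + 5n + 3)/((n+1)³ + 5(n+1) + 3)] · 3/4 → 3/4.
Thus R = 1/(3/4) = 4/3.
Endpoint x = 4/3: the series is dominated by a constant times Σ 1/n³, which converges (p = 3 > 1).
At x = -4/3: the series is dominated by a constant times Σ 1/n³, which converges (p = 3 > 1).

[-4/3, 4/3]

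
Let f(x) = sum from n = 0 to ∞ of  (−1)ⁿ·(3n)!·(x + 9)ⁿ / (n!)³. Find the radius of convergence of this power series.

Ratio test: |a_{n+1}/a_n| = (3n+1)·(3n+2)·(3n+3)/(n+1)³ → 27 as n → ∞.
Thus R = 1/(27) = 1/27.

R = 1/27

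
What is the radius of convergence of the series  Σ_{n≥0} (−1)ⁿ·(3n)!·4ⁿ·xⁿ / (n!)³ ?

Apply the ratio test: |a_{n+1}| / |a_n| = (3n+1)·(3n+2)·(3n+3)/(n+1)³ · 4, which tends to 108 as n → ∞.
Convergence for |x| · 108 < 1, i.e. |x| < 1/108. So R = 1/108.

R = 1/108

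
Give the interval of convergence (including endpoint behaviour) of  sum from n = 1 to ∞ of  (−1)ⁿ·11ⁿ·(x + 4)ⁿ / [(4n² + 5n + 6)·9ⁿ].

[-53/11, -35/11]

The ratio of consecutive coefficients is [(4n² + 5n + 6)/(4(n+1)² + 5(n+1) + 6)] · 11/9 → 11/9.
Convergence for |x + 4| · 11/9 < 1, i.e. |x + 4| < 9/11. So R = 9/11.
Check x = -35/11: the series is dominated by a constant times Σ 1/n², which converges (p = 2 > 1).
Endpoint x = -53/11: the series is dominated by a constant times Σ 1/n², which converges (p = 2 > 1).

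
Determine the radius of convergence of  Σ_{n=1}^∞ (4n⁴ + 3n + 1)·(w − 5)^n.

Ratio test: |a_{n+1}/a_n| = (4(n+1)⁴ + 3(n+1) + 1)/(4n⁴ + 3n + 1) → 1 as n → ∞.
Convergence for |w − 5| < 1, so R = 1.

R = 1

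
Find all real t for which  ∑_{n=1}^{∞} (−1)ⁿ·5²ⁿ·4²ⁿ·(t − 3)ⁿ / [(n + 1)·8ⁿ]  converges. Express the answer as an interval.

(149/50, 151/50]

The ratio of consecutive coefficients is [(n + 1)/((n+1) + 1)] · 25·16/8 → 50.
Hence the series converges for |t − 3| < 1/(50) = 1/50, so the radius of convergence is 1/50.
When t = 151/50, an alternating series whose terms decrease to 0 in absolute value, so it converges by the Leibniz criterion.
Check t = 149/50: the terms behave like c/n; limit comparison with the harmonic series gives divergence.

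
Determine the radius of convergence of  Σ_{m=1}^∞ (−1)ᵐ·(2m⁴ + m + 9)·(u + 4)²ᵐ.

The ratio of consecutive coefficients is (2(m+1)⁴ + (m+1) + 9)/(2m⁴ + m + 9) → 1.
Writing y = (u + 4)², the series in y has radius 1, so |u + 4| < √(1) = 1 and R = 1.

R = 1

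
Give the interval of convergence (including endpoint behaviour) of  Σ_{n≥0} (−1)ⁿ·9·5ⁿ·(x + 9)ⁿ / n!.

(−∞, ∞)

Apply the ratio test: |a_{n+1}| / |a_n| = 9/9 · 5 · 1/(n+1), which tends to 0 as n → ∞.
The limit is 0, so the series converges for all x; R = ∞.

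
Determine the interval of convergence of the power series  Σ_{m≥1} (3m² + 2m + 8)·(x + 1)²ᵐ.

The ratio of consecutive coefficients is (3(m+1)² + 2(m+1) + 8)/(3m² + 2m + 8) → 1.
Writing y = (x + 1)², the series in y has radius 1, so |x + 1| < √(1) = 1 and R = 1.
At x = 0: the terms do not tend to 0, so the series diverges.
At x = -2: the m-th term does not approach 0; divergence by the term test.

(-2, 0)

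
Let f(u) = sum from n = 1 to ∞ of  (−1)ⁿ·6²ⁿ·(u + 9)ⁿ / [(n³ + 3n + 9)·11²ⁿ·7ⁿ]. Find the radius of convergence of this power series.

R = 847/36

Ratio test: |a_{n+1}/a_n| = [(n³ + 3n + 9)/((n+1)³ + 3(n+1) + 9)] · 36/(121·7) → 36/847 as n → ∞.
Convergence for |u + 9| · 36/847 < 1, i.e. |u + 9| < 847/36. So R = 847/36.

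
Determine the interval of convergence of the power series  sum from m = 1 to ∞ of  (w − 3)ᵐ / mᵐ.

By the Cauchy root test, |a_m|^(1/m) = 1/m → 0.
Since the m-th root of |a_m| tends to 0, the series converges for all real w; R = ∞.

(−∞, ∞)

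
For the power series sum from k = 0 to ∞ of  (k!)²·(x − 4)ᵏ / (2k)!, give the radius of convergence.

R = 4

Ratio test: |a_{k+1}/a_k| = (k+1)²/[(2k+1)·(2k+2)] → 1/4 as k → ∞.
Thus R = 1/(1/4) = 4.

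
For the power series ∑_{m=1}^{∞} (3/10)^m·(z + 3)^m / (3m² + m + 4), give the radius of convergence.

The ratio of consecutive coefficients is [(3m² + m + 4)/(3(m+1)² + (m+1) + 4)] · 3/10 → 3/10.
Hence the series converges for |z + 3| < 1/(3/10) = 10/3, so the radius of convergence is 10/3.

R = 10/3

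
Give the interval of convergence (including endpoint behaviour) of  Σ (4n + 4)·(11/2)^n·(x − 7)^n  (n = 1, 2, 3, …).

Ratio test: |a_{n+1}/a_n| = [(4(n+1) + 4)/(4n + 4)] · 11/2 → 11/2 as n → ∞.
Thus R = 1/(11/2) = 2/11.
When x = 79/11, the n-th term does not approach 0; divergence by the term test.
Check x = 75/11: the terms have absolute value of order n, which does not tend to 0, so the series diverges by the divergence test.

(75/11, 79/11)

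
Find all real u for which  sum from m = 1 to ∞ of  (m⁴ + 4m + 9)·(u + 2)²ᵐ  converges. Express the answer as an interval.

(-3, -1)

Ratio test: |a_{m+1}/a_m| = ((m+1)⁴ + 4(m+1) + 9)/(m⁴ + 4m + 9) → 1 as m → ∞.
Writing y = (u + 2)², the series in y has radius 1, so |u + 2| < √(1) = 1 and R = 1.
When u = -1, the m-th term does not approach 0; divergence by the term test.
Endpoint u = -3: the m-th term does not approach 0; divergence by the term test.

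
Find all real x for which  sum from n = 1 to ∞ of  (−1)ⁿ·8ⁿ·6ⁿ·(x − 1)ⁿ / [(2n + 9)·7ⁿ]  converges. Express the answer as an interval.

Apply the ratio test: |a_{n+1}| / |a_n| = [(2n + 9)/(2(n+1) + 9)] · 8·6/7, which tends to 48/7 as n → ∞.
The series converges when 48/7 · |x − 1| < 1, giving R = 7/48.
At x = 55/48: an alternating series whose terms decrease to 0 in absolute value, so it converges by the Leibniz criterion.
At x = 41/48: the terms are asymptotic to a nonzero constant times 1/n, so the series diverges by limit comparison with Σ 1/n.

(41/48, 55/48]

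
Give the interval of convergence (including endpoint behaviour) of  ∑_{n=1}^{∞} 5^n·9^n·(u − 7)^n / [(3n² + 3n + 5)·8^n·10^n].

By the ratio test, |a_{n+1}/a_n| = [(3n² + 3n + 5)/(3(n+1)² + 3(n+1) + 5)] · 5·9/(8·10) → 9/16.
Hence the series converges for |u − 7| < 1/(9/16) = 16/9, so the radius of convergence is 16/9.
Endpoint u = 79/9: absolute convergence follows by limit comparison with Σ 1/n².
At u = 47/9: absolute convergence follows by limit comparison with Σ 1/n².

[47/9, 79/9]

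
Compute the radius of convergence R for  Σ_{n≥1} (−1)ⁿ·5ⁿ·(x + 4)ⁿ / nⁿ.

Root test: |a_n|^(1/n) = 5/n → 0.
The limit is 0 for every x, so R = ∞.

R = ∞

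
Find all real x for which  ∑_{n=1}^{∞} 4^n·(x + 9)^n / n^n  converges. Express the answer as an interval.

Applying the root test, |a_n|^(1/n) = 4/n → 0.
Since the n-th root of |a_n| tends to 0, the series converges for all real x; R = ∞.

(−∞, ∞)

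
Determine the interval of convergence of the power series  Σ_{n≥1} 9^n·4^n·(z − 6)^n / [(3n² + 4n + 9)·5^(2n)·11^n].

By the ratio test, |a_{n+1}/a_n| = [(3n² + 4n + 9)/(3(n+1)² + 4(n+1) + 9)] · 9·4/(25·11) → 36/275.
Hence the series converges for |z − 6| < 1/(36/275) = 275/36, so the radius of convergence is 275/36.
When z = 491/36, the terms are on the order of 1/n², so the series converges absolutely by comparison with the p-series (p = 2 > 1).
At z = -59/36: absolute convergence follows by limit comparison with Σ 1/n².

[-59/36, 491/36]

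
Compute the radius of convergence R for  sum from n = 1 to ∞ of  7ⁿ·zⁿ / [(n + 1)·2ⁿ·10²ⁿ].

R = 200/7

The ratio of consecutive coefficients is [(n + 1)/((n+1) + 1)] · 7/(2·100) → 7/200.
Thus R = 1/(7/200) = 200/7.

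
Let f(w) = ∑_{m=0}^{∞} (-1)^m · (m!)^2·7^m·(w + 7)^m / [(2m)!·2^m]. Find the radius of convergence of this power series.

R = 8/7

The ratio of consecutive coefficients is (m+1)²/[(2m+1)·(2m+2)] · 7/2 → 7/8.
Convergence for |w + 7| · 7/8 < 1, i.e. |w + 7| < 8/7. So R = 8/7.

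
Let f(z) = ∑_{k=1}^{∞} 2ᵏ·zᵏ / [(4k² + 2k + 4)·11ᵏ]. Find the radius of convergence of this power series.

R = 11/2

Apply the ratio test: |a_{k+1}| / |a_k| = [(4k² + 2k + 4)/(4(k+1)² + 2(k+1) + 4)] · 2/11, which tends to 2/11 as k → ∞.
The series converges when 2/11 · |z| < 1, giving R = 11/2.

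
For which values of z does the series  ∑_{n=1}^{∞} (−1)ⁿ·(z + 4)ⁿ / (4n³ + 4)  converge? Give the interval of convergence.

The ratio of consecutive coefficients is (4n³ + 4)/(4(n+1)³ + 4) → 1.
Convergence for |z + 4| < 1, so R = 1.
Endpoint z = -3: the terms are on the order of 1/n³, so the series converges absolutely by comparison with the p-series (p = 3 > 1).
Endpoint z = -5: absolute convergence follows by limit comparison with Σ 1/n³.

[-5, -3]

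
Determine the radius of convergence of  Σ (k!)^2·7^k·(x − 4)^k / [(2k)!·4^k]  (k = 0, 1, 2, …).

R = 16/7

The ratio of consecutive coefficients is (k+1)²/[(2k+1)·(2k+2)] · 7/4 → 7/16.
The series converges when 7/16 · |x − 4| < 1, giving R = 16/7.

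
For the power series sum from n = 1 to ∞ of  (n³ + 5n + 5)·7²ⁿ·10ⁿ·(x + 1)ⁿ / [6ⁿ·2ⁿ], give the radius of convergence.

Ratio test: |a_{n+1}/a_n| = [((n+1)³ + 5(n+1) + 5)/(n³ + 5n + 5)] · 49·10/(6·2) → 245/6 as n → ∞.
Convergence for |x + 1| · 245/6 < 1, i.e. |x + 1| < 6/245. So R = 6/245.

R = 6/245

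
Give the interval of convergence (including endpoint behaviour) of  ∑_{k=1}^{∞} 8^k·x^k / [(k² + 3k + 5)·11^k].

[-11/8, 11/8]

By the ratio test, |a_{k+1}/a_k| = [(k² + 3k + 5)/((k+1)² + 3(k+1) + 5)] · 8/11 → 8/11.
Hence the series converges for |x| < 1/(8/11) = 11/8, so the radius of convergence is 11/8.
When x = 11/8, the series is dominated by a constant times Σ 1/k², which converges (p = 2 > 1).
Check x = -11/8: the terms are on the order of 1/k², so the series converges absolutely by comparison with the p-series (p = 2 > 1).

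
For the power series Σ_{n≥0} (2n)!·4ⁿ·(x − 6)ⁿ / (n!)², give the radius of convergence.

The ratio of consecutive coefficients is (2n+1)·(2n+2)/(n+1)² · 4 → 16.
The series converges when 16 · |x − 6| < 1, giving R = 1/16.

R = 1/16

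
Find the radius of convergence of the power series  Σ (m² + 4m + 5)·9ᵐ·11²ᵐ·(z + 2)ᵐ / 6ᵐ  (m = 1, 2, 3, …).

R = 2/363

The ratio of consecutive coefficients is [((m+1)² + 4(m+1) + 5)/(m² + 4m + 5)] · 9·121/6 → 363/2.
Thus R = 1/(363/2) = 2/363.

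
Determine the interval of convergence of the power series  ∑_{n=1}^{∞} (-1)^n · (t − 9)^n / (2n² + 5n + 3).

By the ratio test, |a_{n+1}/a_n| = (2n² + 5n + 3)/(2(n+1)² + 5(n+1) + 3) → 1.
Convergence for |t − 9| < 1, so R = 1.
When t = 10, the terms are on the order of 1/n², so the series converges absolutely by comparison with the p-series (p = 2 > 1).
When t = 8, the terms are on the order of 1/n², so the series converges absolutely by comparison with the p-series (p = 2 > 1).

[8, 10]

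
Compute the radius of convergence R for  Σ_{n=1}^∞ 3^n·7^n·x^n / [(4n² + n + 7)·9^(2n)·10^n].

R = 270/7

Ratio test: |a_{n+1}/a_n| = [(4n² + n + 7)/(4(n+1)² + (n+1) + 7)] · 3·7/(81·10) → 7/270 as n → ∞.
The series converges when 7/270 · |x| < 1, giving R = 270/7.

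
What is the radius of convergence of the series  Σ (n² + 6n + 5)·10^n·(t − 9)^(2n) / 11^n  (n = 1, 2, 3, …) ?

R = √110/10

Apply the ratio test: |a_{n+1}| / |a_n| = [((n+1)² + 6(n+1) + 5)/(n² + 6n + 5)] · 10/11, which tends to 10/11 as n → ∞.
Successive powers of (t − 9) differ by 2, so the series converges when |t − 9|² · 10/11 < 1, i.e. |t − 9| < √(11/10). So R = √110/10.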